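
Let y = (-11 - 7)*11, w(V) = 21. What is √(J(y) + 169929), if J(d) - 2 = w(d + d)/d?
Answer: √740218974/66 ≈ 412.23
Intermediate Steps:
y = -198 (y = -18*11 = -198)
J(d) = 2 + 21/d
√(J(y) + 169929) = √((2 + 21/(-198)) + 169929) = √((2 + 21*(-1/198)) + 169929) = √((2 - 7/66) + 169929) = √(125/66 + 169929) = √(11215439/66) = √740218974/66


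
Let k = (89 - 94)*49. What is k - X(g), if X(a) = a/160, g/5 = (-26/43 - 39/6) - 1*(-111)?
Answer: -683175/2752 ≈ -248.25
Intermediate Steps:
g = 44675/86 (g = 5*((-26/43 - 39/6) - 1*(-111)) = 5*((-26*1/43 - 39*⅙) + 111) = 5*((-26/43 - 13/2) + 111) = 5*(-611/86 + 111) = 5*(8935/86) = 44675/86 ≈ 519.48)
X(a) = a/160 (X(a) = a*(1/160) = a/160)
k = -245 (k = -5*49 = -245)
k - X(g) = -245 - 44675/(160*86) = -245 - 1*8935/2752 = -245 - 8935/2752 = -683175/2752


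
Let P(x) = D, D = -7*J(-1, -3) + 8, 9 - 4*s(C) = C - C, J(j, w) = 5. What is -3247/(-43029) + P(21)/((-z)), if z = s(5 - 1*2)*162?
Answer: 19303/129087 ≈ 0.14953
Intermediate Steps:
s(C) = 9/4 (s(C) = 9/4 - (C - C)/4 = 9/4 - ¼*0 = 9/4 + 0 = 9/4)
D = -27 (D = -7*5 + 8 = -35 + 8 = -27)
P(x) = -27
z = 729/2 (z = (9/4)*162 = 729/2 ≈ 364.50)
-3247/(-43029) + P(21)/((-z)) = -3247/(-43029) - 27/((-1*729/2)) = -3247*(-1/43029) - 27/(-729/2) = 3247/43029 - 27*(-2/729) = 3247/43029 + 2/27 = 19303/129087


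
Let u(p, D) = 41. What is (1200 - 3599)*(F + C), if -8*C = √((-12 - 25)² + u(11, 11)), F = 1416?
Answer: -3396984 + 2399*√1410/8 ≈ -3.3857e+6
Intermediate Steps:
C = -√1410/8 (C = -√((-12 - 25)² + 41)/8 = -√((-37)² + 41)/8 = -√(1369 + 41)/8 = -√1410/8 ≈ -4.6937)
(1200 - 3599)*(F + C) = (1200 - 3599)*(1416 - √1410/8) = -2399*(1416 - √1410/8) = -3396984 + 2399*√1410/8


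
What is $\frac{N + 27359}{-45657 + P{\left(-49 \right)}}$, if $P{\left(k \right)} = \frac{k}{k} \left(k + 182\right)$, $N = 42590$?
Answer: $- \frac{69949}{45524} \approx -1.5365$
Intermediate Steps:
$P{\left(k \right)} = 182 + k$ ($P{\left(k \right)} = 1 \left(182 + k\right) = 182 + k$)
$\frac{N + 27359}{-45657 + P{\left(-49 \right)}} = \frac{42590 + 27359}{-45657 + \left(182 - 49\right)} = \frac{69949}{-45657 + 133} = \frac{69949}{-45524} = 69949 \left(- \frac{1}{45524}\right) = - \frac{69949}{45524}$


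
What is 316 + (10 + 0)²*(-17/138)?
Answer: 20954/69 ≈ 303.68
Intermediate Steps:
316 + (10 + 0)²*(-17/138) = 316 + 10²*(-17*1/138) = 316 + 100*(-17/138) = 316 - 850/69 = 20954/69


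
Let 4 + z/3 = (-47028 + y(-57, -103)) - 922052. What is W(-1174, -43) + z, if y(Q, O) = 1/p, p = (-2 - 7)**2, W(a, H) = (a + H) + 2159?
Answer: -78470369/27 ≈ -2.9063e+6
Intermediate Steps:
W(a, H) = 2159 + H + a (W(a, H) = (H + a) + 2159 = 2159 + H + a)
p = 81 (p = (-9)**2 = 81)
y(Q, O) = 1/81
z = -78495803/27 (z = -12 + 3*((-47028 + 1/81) - 922052) = -12 + 3*(-3809267/81 - 922052) = -12 + 3*(-78495479/81) = -12 - 78495479/27 = -78495803/27 ≈ -2.9073e+6)
W(-1174, -43) + z = (2159 - 43 - 1174) - 78495803/27 = 942 - 78495803/27 = -78470369/27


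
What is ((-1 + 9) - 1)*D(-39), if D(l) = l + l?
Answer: -546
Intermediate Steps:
D(l) = 2*l
((-1 + 9) - 1)*D(-39) = ((-1 + 9) - 1)*(2*(-39)) = (8 - 1)*(-78) = 7*(-78) = -546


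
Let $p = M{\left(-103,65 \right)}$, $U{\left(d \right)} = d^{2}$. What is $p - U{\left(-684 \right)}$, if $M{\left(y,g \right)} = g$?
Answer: $-467791$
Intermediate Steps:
$p = 65$
$p - U{\left(-684 \right)} = 65 - \left(-684\right)^{2} = 65 - 467856 = -467791$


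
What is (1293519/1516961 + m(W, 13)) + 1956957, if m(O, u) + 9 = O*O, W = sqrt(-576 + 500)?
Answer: 2968499799511/1516961 ≈ 1.9569e+6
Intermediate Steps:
W = 2*I*sqrt(19) (W = sqrt(-76) = 2*I*sqrt(19) ≈ 8.7178*I)
m(O, u) = -9 + O**2 (m(O, u) = -9 + O*O = -9 + O**2)
(1293519/1516961 + m(W, 13)) + 1956957 = (1293519/1516961 + (-9 + (2*I*sqrt(19))**2)) + 1956957 = (1293519*(1/1516961) + (-9 - 76)) + 1956957 = (1293519/1516961 - 85) + 1956957 = -127648166/1516961 + 1956957 = 2968499799511/1516961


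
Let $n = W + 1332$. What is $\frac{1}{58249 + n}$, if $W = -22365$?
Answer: $\frac{1}{37216} \approx 2.687 \cdot 10^{-5}$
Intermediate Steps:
$n = -21033$ ($n = -22365 + 1332 = -21033$)
$\frac{1}{58249 + n} = \frac{1}{58249 - 21033} = \frac{1}{37216}$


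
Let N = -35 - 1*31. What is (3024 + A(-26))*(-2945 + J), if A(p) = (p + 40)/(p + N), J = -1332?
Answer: -594917869/46 ≈ -1.2933e+7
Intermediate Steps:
N = -66 (N = -35 - 31 = -66)
A(p) = (40 + p)/(-66 + p) (A(p) = (p + 40)/(p - 66) = (40 + p)/(-66 + p))
(3024 + A(-26))*(-2945 + J) = (3024 + (40 - 26)/(-66 - 26))*(-2945 - 1332) = (3024 + 14/(-92))*(-4277) = (3024 - 1/92*14)*(-4277) = (3024 - 7/46)*(-4277) = (139097/46)*(-4277) = -594917869/46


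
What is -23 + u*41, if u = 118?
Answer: 4815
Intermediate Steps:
-23 + u*41 = -23 + 118*41 = -23 + 4838 = 4815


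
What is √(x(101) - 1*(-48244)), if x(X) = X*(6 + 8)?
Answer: √49658 ≈ 222.84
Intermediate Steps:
x(X) = 14*X (x(X) = X*14 = 14*X)
√(x(101) - 1*(-48244)) = √(14*101 - 1*(-48244)) = √(1414 + 48244) = √49658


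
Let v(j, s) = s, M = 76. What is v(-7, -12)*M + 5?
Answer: -907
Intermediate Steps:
v(-7, -12)*M + 5 = -12*76 + 5 = -912 + 5 = -907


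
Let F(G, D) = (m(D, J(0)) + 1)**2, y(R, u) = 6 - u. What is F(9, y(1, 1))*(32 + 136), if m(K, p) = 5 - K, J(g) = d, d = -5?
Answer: 168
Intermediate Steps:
J(g) = -5
F(G, D) = (6 - D)**2 (F(G, D) = ((5 - D) + 1)**2 = (6 - D)**2)
F(9, y(1, 1))*(32 + 136) = (-6 + (6 - 1*1))**2*(32 + 136) = (-6 + (6 - 1))**2*168 = (-6 + 5)**2*168 = (-1)**2*168 = 1*168 = 168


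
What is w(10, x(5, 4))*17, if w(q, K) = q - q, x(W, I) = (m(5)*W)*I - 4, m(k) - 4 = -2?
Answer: 0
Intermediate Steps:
m(k) = 2 (m(k) = 4 - 2 = 2)
x(W, I) = -4 + 2*I*W (x(W, I) = (2*W)*I - 4 = 2*I*W - 4 = -4 + 2*I*W)
w(q, K) = 0
w(10, x(5, 4))*17 = 0*17 = 0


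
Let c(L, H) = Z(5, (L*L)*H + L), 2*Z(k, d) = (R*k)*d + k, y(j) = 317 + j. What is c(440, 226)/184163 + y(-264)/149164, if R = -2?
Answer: -32632627979251/27470489732 ≈ -1187.9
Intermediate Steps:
Z(k, d) = k/2 - d*k (Z(k, d) = ((-2*k)*d + k)/2 = (-2*d*k + k)/2 = (k - 2*d*k)/2 = k/2 - d*k)
c(L, H) = 5/2 - 5*L - 5*H*L² (c(L, H) = 5*(½ - ((L*L)*H + L)) = 5*(½ - (L²*H + L)) = 5*(½ - (H*L² + L)) = 5*(½ - (L + H*L²)) = 5*(½ + (-L - H*L²)) = 5*(½ - L - H*L²) = 5/2 - 5*L - 5*H*L²)
c(440, 226)/184163 + y(-264)/149164 = (5/2 - 5*440*(1 + 226*440))/184163 + (317 - 264)/149164 = (5/2 - 5*440*(1 + 99440))*(1/184163) + 53*(1/149164) = (5/2 - 5*440*99441)*(1/184163) + 53/149164 = (5/2 - 218770200)*(1/184163) + 53/149164 = -437540395/2*1/184163 + 53/149164 = -437540395/368326 + 53/149164 = -32632627979251/27470489732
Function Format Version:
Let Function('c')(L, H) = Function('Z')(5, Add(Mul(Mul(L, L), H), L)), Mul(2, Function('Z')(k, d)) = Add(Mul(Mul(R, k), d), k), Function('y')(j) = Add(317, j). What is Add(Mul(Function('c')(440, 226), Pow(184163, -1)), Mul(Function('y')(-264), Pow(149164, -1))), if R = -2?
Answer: Rational(-32632627979251, 27470489732) ≈ -1187.9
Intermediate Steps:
Function('Z')(k, d) = Add(Mul(Rational(1, 2), k), Mul(-1, d, k)) (Function('Z')(k, d) = Mul(Rational(1, 2), Add(Mul(Mul(-2, k), d), k)) = Mul(Rational(1, 2), Add(Mul(-2, d, k), k)) = Mul(Rational(1, 2), Add(k, Mul(-2, d, k))) = Add(Mul(Rational(1, 2), k), Mul(-1, d, k)))
Function('c')(L, H) = Add(Rational(5, 2), Mul(-5, L), Mul(-5, H, Pow(L, 2))) (Function('c')(L, H) = Mul(5, Add(Rational(1, 2), Mul(-1, Add(Mul(Mul(L, L), H), L)))) = Mul(5, Add(Rational(1, 2), Mul(-1, Add(Mul(Pow(L, 2), H), L)))) = Mul(5, Add(Rational(1, 2), Mul(-1, Add(Mul(H, Pow(L, 2)), L)))) = Mul(5, Add(Rational(1, 2), Mul(-1, Add(L, Mul(H, Pow(L, 2)))))) = Mul(5, Add(Rational(1, 2), Add(Mul(-1, L), Mul(-1, H, Pow(L, 2))))) = Mul(5, Add(Rational(1, 2), Mul(-1, L), Mul(-1, H, Pow(L, 2)))) = Add(Rational(5, 2), Mul(-5, L), Mul(-5, H, Pow(L, 2))))
Add(Mul(Function('c')(440, 226), Pow(184163, -1)), Mul(Function('y')(-264), Pow(149164, -1))) = Add(Mul(Add(Rational(5, 2), Mul(-5, 440, Add(1, Mul(226, 440)))), Pow(184163, -1)), Mul(Add(317, -264), Pow(149164, -1))) = Add(Mul(Add(Rational(5, 2), Mul(-5, 440, Add(1, 99440))), Rational(1, 184163)), Mul(53, Rational(1, 149164))) = Add(Mul(Add(Rational(5, 2), Mul(-5, 440, 99441)), Rational(1, 184163)), Rational(53, 149164)) = Add(Mul(Add(Rational(5, 2), -218770200), Rational(1, 184163)), Rational(53, 149164)) = Add(Mul(Rational(-437540395, 2), Rational(1, 184163)), Rational(53, 149164)) = Add(Rational(-437540395, 368326), Rational(53, 149164)) = Rational(-32632627979251, 27470489732)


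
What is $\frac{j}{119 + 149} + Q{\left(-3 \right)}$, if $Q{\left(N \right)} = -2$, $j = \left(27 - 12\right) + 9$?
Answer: $- \frac{128}{67} \approx -1.9104$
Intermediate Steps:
$j = 24$ ($j = 15 + 9 = 24$)
$\frac{j}{119 + 149} + Q{\left(-3 \right)} = \frac{1}{119 + 149} \cdot 24 - 2 = \frac{1}{268} \cdot 24 - 2 = \frac{6}{67} - 2 = - \frac{128}{67}$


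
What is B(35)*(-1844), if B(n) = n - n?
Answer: 0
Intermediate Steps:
B(n) = 0
B(35)*(-1844) = 0*(-1844) = 0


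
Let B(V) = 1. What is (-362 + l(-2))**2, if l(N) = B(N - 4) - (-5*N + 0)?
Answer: 137641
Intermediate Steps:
l(N) = 1 + 5*N (l(N) = 1 - (-5*N + 0) = 1 - (-5)*N = 1 + 5*N)
(-362 + l(-2))**2 = (-362 + (1 + 5*(-2)))**2 = (-362 + (1 - 10))**2 = (-362 - 9)**2 = (-371)**2 = 137641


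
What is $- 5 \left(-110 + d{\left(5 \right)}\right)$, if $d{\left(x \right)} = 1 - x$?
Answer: $570$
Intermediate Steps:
$- 5 \left(-110 + d{\left(5 \right)}\right) = - 5 \left(-110 + \left(1 - 5\right)\right) = - 5 \left(-110 - 4\right) = \left(-5\right) \left(-114\right) = 570$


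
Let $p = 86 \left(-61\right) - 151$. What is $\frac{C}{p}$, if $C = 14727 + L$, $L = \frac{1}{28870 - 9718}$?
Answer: $- \frac{282051505}{103363344} \approx -2.7287$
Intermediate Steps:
$L = \frac{1}{19152} \approx 5.2214 \cdot 10^{-5}$
$C = \frac{282051505}{19152}$ ($C = 14727 + \frac{1}{19152} = \frac{282051505}{19152} \approx 14727.0$)
$p = -5397$ ($p = -5246 - 151 = -5397$)
$\frac{C}{p} = \frac{282051505}{19152 \left(-5397\right)} = \frac{282051505}{19152} \left(- \frac{1}{5397}\right) = - \frac{282051505}{103363344}$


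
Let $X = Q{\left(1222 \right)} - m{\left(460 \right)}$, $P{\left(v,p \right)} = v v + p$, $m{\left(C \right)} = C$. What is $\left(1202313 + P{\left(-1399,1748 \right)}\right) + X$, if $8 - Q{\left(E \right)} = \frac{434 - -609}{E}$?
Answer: $\frac{3862508777}{1222} \approx 3.1608 \cdot 10^{6}$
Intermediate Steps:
$Q{\left(E \right)} = 8 - \frac{1043}{E}$ ($Q{\left(E \right)} = 8 - \frac{434 - -609}{E} = 8 - \frac{434 + 609}{E} = 8 - \frac{1043}{E}$)
$P{\left(v,p \right)} = p + v^{2}$ ($P{\left(v,p \right)} = v^{2} + p = p + v^{2}$)
$X = - \frac{553387}{1222}$ ($X = \left(8 - \frac{1043}{1222}\right) - 460 = \frac{8733}{1222} - 460 = - \frac{553387}{1222} \approx -452.85$)
$\left(1202313 + P{\left(-1399,1748 \right)}\right) + X = \left(1202313 + \left(1748 + \left(-1399\right)^{2}\right)\right) - \frac{553387}{1222} = \left(1202313 + \left(1748 + 1957201\right)\right) - \frac{553387}{1222} = \left(1202313 + 1958949\right) - \frac{553387}{1222} = 3161262 - \frac{553387}{1222} = \frac{3862508777}{1222}$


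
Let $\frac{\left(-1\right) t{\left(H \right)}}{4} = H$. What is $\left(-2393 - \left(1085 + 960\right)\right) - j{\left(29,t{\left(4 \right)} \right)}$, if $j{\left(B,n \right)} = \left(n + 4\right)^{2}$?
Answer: $-4582$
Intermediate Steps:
$t{\left(H \right)} = - 4 H$
$j{\left(B,n \right)} = \left(4 + n\right)^{2}$
$\left(-2393 - \left(1085 + 960\right)\right) - j{\left(29,t{\left(4 \right)} \right)} = \left(-2393 - \left(1085 + 960\right)\right) - \left(4 - 16\right)^{2} = \left(-2393 - 2045\right) - \left(4 - 16\right)^{2} = \left(-2393 - 2045\right) - \left(-12\right)^{2} = -4438 - 144 = -4582$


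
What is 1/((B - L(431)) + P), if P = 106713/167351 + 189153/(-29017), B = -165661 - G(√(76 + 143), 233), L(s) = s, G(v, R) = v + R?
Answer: -3922243310880841347360719/652390180372794277077520173958 + 23580968768078417089*√219/652390180372794277077520173958 ≈ -6.0116e-6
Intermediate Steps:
G(v, R) = R + v
B = -165894 - √219 (B = -165661 - (233 + √(76 + 143)) = -165661 - (233 + √219) = -165661 + (-233 - √219) = -165894 - √219 ≈ -1.6591e+5)
P = -28558452582/4856023967 (P = 106713*(1/167351) + 189153*(-1/29017) = 106713/167351 - 189153/29017 = -28558452582/4856023967 ≈ -5.8810)
1/((B - L(431)) + P) = 1/(((-165894 - √219) - 1*431) - 28558452582/4856023967) = 1/(((-165894 - √219) - 431) - 28558452582/4856023967) = 1/((-166325 - √219) - 28558452582/4856023967) = 1/(-807706744763857/4856023967 - √219)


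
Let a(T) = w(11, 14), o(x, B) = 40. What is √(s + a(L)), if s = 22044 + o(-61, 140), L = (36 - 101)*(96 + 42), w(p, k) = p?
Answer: 3*√2455 ≈ 148.64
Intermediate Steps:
L = -8970 (L = -65*138 = -8970)
a(T) = 11
s = 22084 (s = 22044 + 40 = 22084)
√(s + a(L)) = √(22084 + 11) = √22095 = 3*√2455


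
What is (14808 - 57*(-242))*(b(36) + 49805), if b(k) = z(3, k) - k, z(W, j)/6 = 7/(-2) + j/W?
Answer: 1424951640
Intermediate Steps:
z(W, j) = -21 + 6*j/W (z(W, j) = 6*(7/(-2) + j/W) = 6*(7*(-½) + j/W) = 6*(-7/2 + j/W) = -21 + 6*j/W)
b(k) = -21 + k (b(k) = (-21 + 6*k/3) - k = (-21 + 6*k*(⅓)) - k = (-21 + 2*k) - k = -21 + k)
(14808 - 57*(-242))*(b(36) + 49805) = (14808 - 57*(-242))*((-21 + 36) + 49805) = (14808 + 13794)*(15 + 49805) = 28602*49820 = 1424951640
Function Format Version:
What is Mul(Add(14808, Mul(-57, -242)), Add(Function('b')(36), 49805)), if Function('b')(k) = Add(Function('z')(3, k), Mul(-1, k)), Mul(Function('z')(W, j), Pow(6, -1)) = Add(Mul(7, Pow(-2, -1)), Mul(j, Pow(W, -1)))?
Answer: 1424951640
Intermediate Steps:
Function('z')(W, j) = Add(-21, Mul(6, j, Pow(W, -1))) (Function('z')(W, j) = Mul(6, Add(Mul(7, Pow(-2, -1)), Mul(j, Pow(W, -1)))) = Mul(6, Add(Mul(7, Rational(-1, 2)), Mul(j, Pow(W, -1)))) = Mul(6, Add(Rational(-7, 2), Mul(j, Pow(W, -1)))) = Add(-21, Mul(6, j, Pow(W, -1))))
Function('b')(k) = Add(-21, k) (Function('b')(k) = Add(Add(-21, Mul(6, k, Pow(3, -1))), Mul(-1, k)) = Add(Add(-21, Mul(6, k, Rational(1, 3))), Mul(-1, k)) = Add(Add(-21, Mul(2, k)), Mul(-1, k)) = Add(-21, k))
Mul(Add(14808, Mul(-57, -242)), Add(Function('b')(36), 49805)) = Mul(Add(14808, Mul(-57, -242)), Add(Add(-21, 36), 49805)) = Mul(Add(14808, 13794), Add(15, 49805)) = Mul(28602, 49820) = 1424951640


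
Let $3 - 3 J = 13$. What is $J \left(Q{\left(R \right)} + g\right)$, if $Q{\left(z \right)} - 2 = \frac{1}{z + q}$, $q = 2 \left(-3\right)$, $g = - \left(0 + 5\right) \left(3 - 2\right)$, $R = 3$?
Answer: $\frac{100}{9} \approx 11.111$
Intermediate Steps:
$J = - \frac{10}{3}$ ($J = 1 - \frac{13}{3} = - \frac{10}{3} \approx -3.3333$)
$g = -5$ ($g = - 5 \cdot 1 = \left(-1\right) 5 = -5$)
$q = -6$
$Q{\left(z \right)} = 2 + \frac{1}{-6 + z}$ ($Q{\left(z \right)} = 2 + \frac{1}{z - 6} = 2 + \frac{1}{-6 + z}$)
$J \left(Q{\left(R \right)} + g\right) = - \frac{10 \left(\frac{-11 + 2 \cdot 3}{-6 + 3} - 5\right)}{3} = - \frac{10 \left(\frac{-11 + 6}{-3} - 5\right)}{3} = - \frac{10 \left(\left(- \frac{1}{3}\right) \left(-5\right) - 5\right)}{3} = - \frac{10 \left(\frac{5}{3} - 5\right)}{3} = \left(- \frac{10}{3}\right) \left(- \frac{10}{3}\right) = \frac{100}{9}$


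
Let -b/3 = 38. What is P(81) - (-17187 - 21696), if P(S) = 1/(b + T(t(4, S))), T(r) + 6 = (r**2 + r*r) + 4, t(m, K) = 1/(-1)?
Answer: 4432661/114 ≈ 38883.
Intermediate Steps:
t(m, K) = -1
b = -114 (b = -3*38 = -114)
T(r) = -2 + 2*r**2 (T(r) = -6 + ((r**2 + r*r) + 4) = -6 + ((r**2 + r**2) + 4) = -6 + (2*r**2 + 4) = -6 + (4 + 2*r**2) = -2 + 2*r**2)
P(S) = -1/114 (P(S) = 1/(-114 + (-2 + 2*(-1)**2)) = 1/(-114 + (-2 + 2*1)) = 1/(-114 + (-2 + 2)) = 1/(-114 + 0) = 1/(-114) = -1/114)
P(81) - (-17187 - 21696) = -1/114 - (-17187 - 21696) = -1/114 - 1*(-38883) = -1/114 + 38883 = 4432661/114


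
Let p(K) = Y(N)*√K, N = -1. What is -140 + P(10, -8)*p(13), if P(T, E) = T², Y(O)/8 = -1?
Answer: -140 - 800*√13 ≈ -3024.4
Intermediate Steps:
Y(O) = -8 (Y(O) = 8*(-1) = -8)
p(K) = -8*√K
-140 + P(10, -8)*p(13) = -140 + 10²*(-8*√13) = -140 + 100*(-8*√13) = -140 - 800*√13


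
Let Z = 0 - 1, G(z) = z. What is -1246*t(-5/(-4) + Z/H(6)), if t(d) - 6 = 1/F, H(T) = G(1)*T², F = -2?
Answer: -6853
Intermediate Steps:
H(T) = T² (H(T) = 1*T² = T²)
Z = -1
t(d) = 11/2 (t(d) = 6 + 1/(-2) = 6 - ½ = 11/2)
-1246*t(-5/(-4) + Z/H(6)) = -1246*11/2 = -6853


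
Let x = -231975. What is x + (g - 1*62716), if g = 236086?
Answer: -58605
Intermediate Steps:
x + (g - 1*62716) = -231975 + (236086 - 1*62716) = -231975 + (236086 - 62716) = -231975 + 173370 = -58605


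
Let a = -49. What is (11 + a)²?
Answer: 1444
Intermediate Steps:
(11 + a)² = (11 - 49)² = (-38)² = 1444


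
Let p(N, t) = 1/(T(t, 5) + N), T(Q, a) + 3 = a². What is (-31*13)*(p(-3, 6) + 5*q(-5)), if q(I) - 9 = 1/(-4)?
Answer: -1341587/76 ≈ -17652.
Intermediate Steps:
T(Q, a) = -3 + a²
q(I) = 35/4 (q(I) = 9 + 1/(-4) = 9 - ¼ = 35/4)
p(N, t) = 1/(22 + N) (p(N, t) = 1/((-3 + 5²) + N) = 1/((-3 + 25) + N) = 1/(22 + N))
(-31*13)*(p(-3, 6) + 5*q(-5)) = (-31*13)*(1/(22 - 3) + 5*(35/4)) = -403*(1/19 + 175/4) = -403*3329/76 = -1341587/76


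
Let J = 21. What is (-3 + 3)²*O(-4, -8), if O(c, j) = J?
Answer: 0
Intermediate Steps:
O(c, j) = 21
(-3 + 3)²*O(-4, -8) = (-3 + 3)²*21 = 0²*21 = 0*21 = 0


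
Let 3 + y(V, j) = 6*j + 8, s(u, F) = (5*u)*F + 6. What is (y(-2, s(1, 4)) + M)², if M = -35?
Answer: 15876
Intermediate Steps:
s(u, F) = 6 + 5*F*u (s(u, F) = 5*F*u + 6 = 6 + 5*F*u)
y(V, j) = 5 + 6*j (y(V, j) = -3 + (6*j + 8) = -3 + (8 + 6*j) = 5 + 6*j)
(y(-2, s(1, 4)) + M)² = ((5 + 6*(6 + 5*4*1)) - 35)² = ((5 + 6*(6 + 20)) - 35)² = ((5 + 6*26) - 35)² = ((5 + 156) - 35)² = (161 - 35)² = 126² = 15876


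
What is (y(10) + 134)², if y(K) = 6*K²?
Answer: 538756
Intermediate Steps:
(y(10) + 134)² = (6*10² + 134)² = (6*100 + 134)² = (600 + 134)² = 734² = 538756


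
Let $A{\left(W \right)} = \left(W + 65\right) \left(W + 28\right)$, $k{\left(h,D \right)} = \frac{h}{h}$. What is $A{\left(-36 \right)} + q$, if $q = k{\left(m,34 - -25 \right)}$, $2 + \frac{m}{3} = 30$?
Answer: $-231$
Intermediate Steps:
$m = 84$ ($m = -6 + 3 \cdot 30 = -6 + 90 = 84$)
$k{\left(h,D \right)} = 1$
$A{\left(W \right)} = \left(28 + W\right) \left(65 + W\right)$ ($A{\left(W \right)} = \left(65 + W\right) \left(28 + W\right) = \left(28 + W\right) \left(65 + W\right)$)
$q = 1$
$A{\left(-36 \right)} + q = \left(1820 + \left(-36\right)^{2} + 93 \left(-36\right)\right) + 1 = \left(1820 + 1296 - 3348\right) + 1 = -232 + 1 = -231$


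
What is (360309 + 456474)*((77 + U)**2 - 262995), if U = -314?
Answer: -168931960758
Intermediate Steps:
(360309 + 456474)*((77 + U)**2 - 262995) = (360309 + 456474)*((77 - 314)**2 - 262995) = 816783*((-237)**2 - 262995) = 816783*(56169 - 262995) = 816783*(-206826) = -168931960758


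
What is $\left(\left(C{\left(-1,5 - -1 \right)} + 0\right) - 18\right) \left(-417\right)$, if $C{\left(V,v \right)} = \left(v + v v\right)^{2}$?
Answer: $-728082$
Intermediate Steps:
$C{\left(V,v \right)} = \left(v + v^{2}\right)^{2}$
$\left(\left(C{\left(-1,5 - -1 \right)} + 0\right) - 18\right) \left(-417\right) = \left(\left(\left(5 - -1\right)^{2} \left(1 + \left(5 - -1\right)\right)^{2} + 0\right) - 18\right) \left(-417\right) = \left(\left(\left(5 + 1\right)^{2} \left(1 + \left(5 + 1\right)\right)^{2} + 0\right) - 18\right) \left(-417\right) = \left(\left(6^{2} \left(1 + 6\right)^{2} + 0\right) - 18\right) \left(-417\right) = \left(\left(36 \cdot 7^{2} + 0\right) - 18\right) \left(-417\right) = \left(\left(36 \cdot 49 + 0\right) - 18\right) \left(-417\right) = \left(\left(1764 + 0\right) - 18\right) \left(-417\right) = \left(1764 - 18\right) \left(-417\right) = 1746 \left(-417\right) = -728082$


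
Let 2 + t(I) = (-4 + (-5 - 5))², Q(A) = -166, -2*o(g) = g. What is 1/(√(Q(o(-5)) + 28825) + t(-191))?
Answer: 194/8977 - √28659/8977 ≈ 0.0027526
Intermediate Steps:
o(g) = -g/2
t(I) = 194 (t(I) = -2 + (-4 + (-5 - 5))² = -2 + (-4 - 10)² = -2 + (-14)² = -2 + 196 = 194)
1/(√(Q(o(-5)) + 28825) + t(-191)) = 1/(√(-166 + 28825) + 194) = 1/(√28659 + 194) = 1/(194 + √28659)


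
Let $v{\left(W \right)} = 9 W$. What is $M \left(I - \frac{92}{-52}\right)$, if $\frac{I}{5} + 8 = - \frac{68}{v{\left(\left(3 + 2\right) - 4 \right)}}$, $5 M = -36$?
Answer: $\frac{35572}{65} \approx 547.26$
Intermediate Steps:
$M = - \frac{36}{5}$ ($M = \frac{1}{5} \left(-36\right) = - \frac{36}{5} \approx -7.2$)
$I = - \frac{700}{9}$ ($I = -40 + 5 \left(- \frac{68}{9 \left(\left(3 + 2\right) - 4\right)}\right) = -40 + 5 \left(- \frac{68}{9 \left(5 - 4\right)}\right) = -40 + 5 \left(- \frac{68}{9 \cdot 1}\right) = -40 + 5 \left(- \frac{68}{9}\right) = -40 - \frac{340}{9} = - \frac{700}{9} \approx -77.778$)
$M \left(I - \frac{92}{-52}\right) = - \frac{36 \left(- \frac{700}{9} - \frac{92}{-52}\right)}{5} = - \frac{36 \left(- \frac{700}{9} - - \frac{23}{13}\right)}{5} = - \frac{36 \left(- \frac{700}{9} + \frac{23}{13}\right)}{5} = \left(- \frac{36}{5}\right) \left(- \frac{8893}{117}\right) = \frac{35572}{65}$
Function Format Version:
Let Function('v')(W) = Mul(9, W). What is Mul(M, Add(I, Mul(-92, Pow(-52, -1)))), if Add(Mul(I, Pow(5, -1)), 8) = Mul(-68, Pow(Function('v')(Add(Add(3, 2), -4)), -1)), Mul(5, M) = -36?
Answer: Rational(35572, 65) ≈ 547.26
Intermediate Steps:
M = Rational(-36, 5) (M = Mul(Rational(1, 5), -36) = Rational(-36, 5) ≈ -7.2000)
I = Rational(-700, 9) (I = Add(-40, Mul(5, Mul(-68, Pow(Mul(9, Add(Add(3, 2), -4)), -1)))) = Add(-40, Mul(5, Mul(-68, Pow(Mul(9, Add(5, -4)), -1)))) = Add(-40, Mul(5, Mul(-68, Pow(Mul(9, 1), -1)))) = Add(-40, Mul(5, Mul(-68, Pow(9, -1)))) = Add(-40, Mul(5, Mul(-68, Rational(1, 9)))) = Add(-40, Mul(5, Rational(-68, 9))) = Add(-40, Rational(-340, 9)) = Rational(-700, 9) ≈ -77.778)
Mul(M, Add(I, Mul(-92, Pow(-52, -1)))) = Mul(Rational(-36, 5), Add(Rational(-700, 9), Mul(-92, Pow(-52, -1)))) = Mul(Rational(-36, 5), Add(Rational(-700, 9), Mul(-92, Rational(-1, 52)))) = Mul(Rational(-36, 5), Add(Rational(-700, 9), Rational(23, 13))) = Mul(Rational(-36, 5), Rational(-8893, 117)) = Rational(35572, 65)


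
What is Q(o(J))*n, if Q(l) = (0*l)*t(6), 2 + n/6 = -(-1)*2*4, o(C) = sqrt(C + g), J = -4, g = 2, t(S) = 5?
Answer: 0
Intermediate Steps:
o(C) = sqrt(2 + C) (o(C) = sqrt(C + 2) = sqrt(2 + C))
n = 36 (n = -12 + 6*(-(-1)*2*4) = -12 + 6*(-1*(-2)*4) = -12 + 6*(2*4) = -12 + 6*8 = -12 + 48 = 36)
Q(l) = 0 (Q(l) = (0*l)*5 = 0*5 = 0)
Q(o(J))*n = 0*36 = 0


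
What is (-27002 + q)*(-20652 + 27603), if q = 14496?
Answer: -86929206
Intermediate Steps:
(-27002 + q)*(-20652 + 27603) = (-27002 + 14496)*(-20652 + 27603) = -12506*6951 = -86929206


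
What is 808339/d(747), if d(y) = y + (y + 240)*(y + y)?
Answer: 808339/1475325 ≈ 0.54791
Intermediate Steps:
d(y) = y + 2*y*(240 + y) (d(y) = y + (240 + y)*(2*y) = y + 2*y*(240 + y))
808339/d(747) = 808339/((747*(481 + 2*747))) = 808339/((747*(481 + 1494))) = 808339/((747*1975)) = 808339/1475325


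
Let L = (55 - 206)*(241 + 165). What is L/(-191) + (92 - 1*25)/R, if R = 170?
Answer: 10434817/32470 ≈ 321.37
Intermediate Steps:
L = -61306 (L = -151*406 = -61306)
L/(-191) + (92 - 1*25)/R = -61306/(-191) + (92 - 1*25)/170 = -61306*(-1/191) + (92 - 25)*(1/170) = 61306/191 + 67*(1/170) = 61306/191 + 67/170 = 10434817/32470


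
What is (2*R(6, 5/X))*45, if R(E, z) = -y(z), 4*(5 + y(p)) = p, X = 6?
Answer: 1725/4 ≈ 431.25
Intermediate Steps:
y(p) = -5 + p/4
R(E, z) = 5 - z/4 (R(E, z) = -(-5 + z/4) = 5 - z/4)
(2*R(6, 5/X))*45 = (2*(5 - 5/(4*6)))*45 = (2*(5 - ¼*⅚))*45 = (2*(5 - 5/24))*45 = (2*(115/24))*45 = (115/12)*45 = 1725/4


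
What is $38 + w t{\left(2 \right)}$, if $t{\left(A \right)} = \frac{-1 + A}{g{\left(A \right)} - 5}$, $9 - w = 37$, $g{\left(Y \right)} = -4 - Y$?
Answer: $\frac{446}{11} \approx 40.545$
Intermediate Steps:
$w = -28$ ($w = 9 - 37 = -28$)
$t{\left(A \right)} = \frac{-1 + A}{-9 - A}$ ($t{\left(A \right)} = \frac{-1 + A}{\left(-4 - A\right) - 5} = \frac{-1 + A}{-9 - A}$)
$38 + w t{\left(2 \right)} = 38 - 28 \frac{1 - 2}{9 + 2} = 38 - 28 \frac{1 - 2}{11} = 38 - 28 \cdot \frac{1}{11} \left(-1\right) = 38 - - \frac{28}{11} = 38 + \frac{28}{11} = \frac{446}{11}$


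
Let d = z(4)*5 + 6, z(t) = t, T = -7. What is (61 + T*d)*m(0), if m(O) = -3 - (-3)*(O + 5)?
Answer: -1452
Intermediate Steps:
m(O) = 12 + 3*O (m(O) = -3 - (-3)*(5 + O) = -3 - 3*(-5 - O) = -3 + (15 + 3*O) = 12 + 3*O)
d = 26 (d = 4*5 + 6 = 20 + 6 = 26)
(61 + T*d)*m(0) = (61 - 7*26)*(12 + 3*0) = (61 - 182)*(12 + 0) = -121*12 = -1452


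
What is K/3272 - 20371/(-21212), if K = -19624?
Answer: -43701297/8675708 ≈ -5.0372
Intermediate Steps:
K/3272 - 20371/(-21212) = -19624/3272 - 20371/(-21212) = -19624*1/3272 - 20371*(-1/21212) = -2453/409 + 20371/21212 = -43701297/8675708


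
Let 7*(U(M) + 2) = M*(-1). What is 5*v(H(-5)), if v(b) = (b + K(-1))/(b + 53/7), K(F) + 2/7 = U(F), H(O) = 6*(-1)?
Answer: -285/11 ≈ -25.909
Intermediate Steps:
H(O) = -6
U(M) = -2 - M/7 (U(M) = -2 + (M*(-1))/7 = -2 + (-M)/7 = -2 - M/7)
K(F) = -16/7 - F/7 (K(F) = -2/7 + (-2 - F/7) = -16/7 - F/7)
v(b) = (-15/7 + b)/(53/7 + b) (v(b) = (b + (-16/7 - 1/7*(-1)))/(b + 53/7) = (b + (-16/7 + 1/7))/(b + 53*(1/7)) = (b - 15/7)/(b + 53/7) = (-15/7 + b)/(53/7 + b))
5*v(H(-5)) = 5*((-15 + 7*(-6))/(53 + 7*(-6))) = 5*((-15 - 42)/(53 - 42)) = 5*(-57/11) = -285/11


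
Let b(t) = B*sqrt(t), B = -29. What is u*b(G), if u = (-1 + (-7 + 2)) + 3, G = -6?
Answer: 87*I*sqrt(6) ≈ 213.11*I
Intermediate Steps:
b(t) = -29*sqrt(t)
u = -3 (u = (-1 - 5) + 3 = -6 + 3 = -3)
u*b(G) = -(-87)*sqrt(-6) = -(-87)*I*sqrt(6) = 87*I*sqrt(6)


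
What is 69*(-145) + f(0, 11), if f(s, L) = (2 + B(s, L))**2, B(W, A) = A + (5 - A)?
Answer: -9956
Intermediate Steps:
B(W, A) = 5
f(s, L) = 49 (f(s, L) = (2 + 5)**2 = 7**2 = 49)
69*(-145) + f(0, 11) = 69*(-145) + 49 = -10005 + 49 = -9956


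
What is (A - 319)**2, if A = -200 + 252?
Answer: 71289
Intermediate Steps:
A = 52
(A - 319)**2 = (52 - 319)**2 = (-267)**2 = 71289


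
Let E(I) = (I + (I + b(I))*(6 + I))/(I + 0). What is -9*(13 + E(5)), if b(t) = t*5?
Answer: -720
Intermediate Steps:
b(t) = 5*t
E(I) = (I + 6*I*(6 + I))/I (E(I) = (I + (I + 5*I)*(6 + I))/(I + 0) = (I + (6*I)*(6 + I))/I = (I + 6*I*(6 + I))/I)
-9*(13 + E(5)) = -9*(13 + (37 + 6*5)) = -9*(13 + (37 + 30)) = -9*(13 + 67) = -9*80 = -720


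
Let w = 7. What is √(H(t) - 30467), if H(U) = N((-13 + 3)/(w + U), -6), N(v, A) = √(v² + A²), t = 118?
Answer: √(-761675 + 2*√5626)/5 ≈ 174.53*I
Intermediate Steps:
N(v, A) = √(A² + v²)
H(U) = √(36 + 100/(7 + U)²) (H(U) = √((-6)² + ((-13 + 3)/(7 + U))²) = √(36 + (-10/(7 + U))²) = √(36 + 100/(7 + U)²))
√(H(t) - 30467) = √(2*√(9 + 25/(7 + 118)²) - 30467) = √(2*√(9 + 25/125²) - 30467) = √(2*√(9 + 25*(1/15625)) - 30467) = √(2*√(9 + 1/625) - 30467) = √(2*√(5626/625) - 30467) = √(2*(√5626/25) - 30467) = √(2*√5626/25 - 30467) = √(-30467 + 2*√5626/25)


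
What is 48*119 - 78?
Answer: 5634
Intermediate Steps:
48*119 - 78 = 5712 - 78 = 5634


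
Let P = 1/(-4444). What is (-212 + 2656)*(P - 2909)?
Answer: -7898761767/1111 ≈ -7.1096e+6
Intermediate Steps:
P = -1/4444 ≈ -0.00022502
(-212 + 2656)*(P - 2909) = (-212 + 2656)*(-1/4444 - 2909) = 2444*(-12927597/4444) = -7898761767/1111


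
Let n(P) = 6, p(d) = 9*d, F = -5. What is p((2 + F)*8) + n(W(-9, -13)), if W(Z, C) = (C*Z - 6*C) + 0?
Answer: -210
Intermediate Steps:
W(Z, C) = -6*C + C*Z (W(Z, C) = (-6*C + C*Z) + 0 = -6*C + C*Z)
p((2 + F)*8) + n(W(-9, -13)) = 9*((2 - 5)*8) + 6 = 9*(-3*8) + 6 = 9*(-24) + 6 = -216 + 6 = -210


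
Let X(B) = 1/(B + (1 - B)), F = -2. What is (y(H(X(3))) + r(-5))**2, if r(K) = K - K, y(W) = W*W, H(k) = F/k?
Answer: 16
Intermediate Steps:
X(B) = 1 (X(B) = 1/1 = 1)
H(k) = -2/k
y(W) = W**2
r(K) = 0
(y(H(X(3))) + r(-5))**2 = ((-2/1)**2 + 0)**2 = ((-2*1)**2 + 0)**2 = ((-2)**2 + 0)**2 = (4 + 0)**2 = 4**2 = 16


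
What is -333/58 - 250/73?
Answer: -38809/4234 ≈ -9.1660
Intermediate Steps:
-333/58 - 250/73 = -38809/4234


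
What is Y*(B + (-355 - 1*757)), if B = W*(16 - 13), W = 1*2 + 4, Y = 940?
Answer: -1028360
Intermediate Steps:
W = 6 (W = 2 + 4 = 6)
B = 18 (B = 6*(16 - 13) = 6*3 = 18)
Y*(B + (-355 - 1*757)) = 940*(18 + (-355 - 1*757)) = 940*(18 + (-355 - 757)) = 940*(18 - 1112) = 940*(-1094) = -1028360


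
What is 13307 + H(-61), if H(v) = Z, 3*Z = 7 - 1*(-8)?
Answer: 13312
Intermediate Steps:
Z = 5 (Z = (7 - 1*(-8))/3 = (7 + 8)/3 = (1/3)*15 = 5)
H(v) = 5
13307 + H(-61) = 13307 + 5 = 13312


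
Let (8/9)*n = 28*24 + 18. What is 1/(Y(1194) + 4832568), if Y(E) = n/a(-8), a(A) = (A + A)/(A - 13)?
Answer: 64/309349557 ≈ 2.0689e-7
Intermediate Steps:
n = 3105/4 (n = 9*(28*24 + 18)/8 = 9*(672 + 18)/8 = (9/8)*690 = 3105/4 ≈ 776.25)
a(A) = 2*A/(-13 + A) (a(A) = (2*A)/(-13 + A) = 2*A/(-13 + A))
Y(E) = 65205/64 (Y(E) = 3105/(4*((2*(-8)/(-13 - 8)))) = 3105/(4*((2*(-8)/(-21)))) = 3105/(4*((2*(-8)*(-1/21)))) = 3105/(4*(16/21)) = (3105/4)*(21/16) = 65205/64)
1/(Y(1194) + 4832568) = 1/(65205/64 + 4832568) = 1/(309349557/64) = 64/309349557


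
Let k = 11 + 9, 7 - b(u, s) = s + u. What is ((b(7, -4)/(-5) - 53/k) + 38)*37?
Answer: 25567/20 ≈ 1278.3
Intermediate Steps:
b(u, s) = 7 - s - u (b(u, s) = 7 - (s + u) = 7 + (-s - u) = 7 - s - u)
k = 20
((b(7, -4)/(-5) - 53/k) + 38)*37 = (((7 - 1*(-4) - 1*7)/(-5) - 53/20) + 38)*37 = (((7 + 4 - 7)*(-⅕) - 53*1/20) + 38)*37 = ((4*(-⅕) - 53/20) + 38)*37 = ((-⅘ - 53/20) + 38)*37 = (-69/20 + 38)*37 = (691/20)*37 = 25567/20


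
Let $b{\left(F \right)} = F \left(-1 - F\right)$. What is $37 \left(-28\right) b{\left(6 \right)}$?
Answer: $43512$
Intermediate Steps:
$37 \left(-28\right) b{\left(6 \right)} = 37 \left(-28\right) \left(\left(-1\right) 6 \left(1 + 6\right)\right) = - 1036 \left(\left(-1\right) 6 \cdot 7\right) = \left(-1036\right) \left(-42\right) = 43512$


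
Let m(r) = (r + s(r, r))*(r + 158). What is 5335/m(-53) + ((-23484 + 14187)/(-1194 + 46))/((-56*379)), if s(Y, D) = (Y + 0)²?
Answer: 909269429/50362769184 ≈ 0.018054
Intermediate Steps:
s(Y, D) = Y²
m(r) = (158 + r)*(r + r²) (m(r) = (r + r²)*(r + 158) = (r + r²)*(158 + r) = (158 + r)*(r + r²))
5335/m(-53) + ((-23484 + 14187)/(-1194 + 46))/((-56*379)) = 5335/((-53*(158 + (-53)² + 159*(-53)))) + ((-23484 + 14187)/(-1194 + 46))/((-56*379)) = 5335/((-53*(158 + 2809 - 8427))) - 9297/(-1148)/(-21224) = 5335/((-53*(-5460))) - 9297*(-1/1148)*(-1/21224) = 5335/289380 + (9297/1148)*(-1/21224) = 5335*(1/289380) - 9297/24365152 = 1067/57876 - 9297/24365152 = 909269429/50362769184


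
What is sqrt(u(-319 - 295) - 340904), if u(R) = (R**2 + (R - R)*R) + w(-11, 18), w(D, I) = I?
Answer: sqrt(36110) ≈ 190.03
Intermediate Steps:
u(R) = 18 + R**2 (u(R) = (R**2 + (R - R)*R) + 18 = (R**2 + 0*R) + 18 = (R**2 + 0) + 18 = R**2 + 18 = 18 + R**2)
sqrt(u(-319 - 295) - 340904) = sqrt((18 + (-319 - 295)**2) - 340904) = sqrt((18 + (-614)**2) - 340904) = sqrt((18 + 376996) - 340904) = sqrt(377014 - 340904) = sqrt(36110)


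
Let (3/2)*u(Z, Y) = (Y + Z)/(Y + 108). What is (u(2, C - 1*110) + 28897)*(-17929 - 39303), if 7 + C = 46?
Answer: -61189192176/37 ≈ -1.6538e+9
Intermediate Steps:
C = 39 (C = -7 + 46 = 39)
u(Z, Y) = 2*(Y + Z)/(3*(108 + Y)) (u(Z, Y) = 2*((Y + Z)/(Y + 108))/3 = 2*((Y + Z)/(108 + Y))/3 = 2*(Y + Z)/(3*(108 + Y)))
(u(2, C - 1*110) + 28897)*(-17929 - 39303) = (2*((39 - 1*110) + 2)/(3*(108 + (39 - 1*110))) + 28897)*(-17929 - 39303) = (2*((39 - 110) + 2)/(3*(108 + (39 - 110))) + 28897)*(-57232) = (2*(-71 + 2)/(3*(108 - 71)) + 28897)*(-57232) = ((⅔)*(-69)/37 + 28897)*(-57232) = ((⅔)*(1/37)*(-69) + 28897)*(-57232) = (-46/37 + 28897)*(-57232) = (1069143/37)*(-57232) = -61189192176/37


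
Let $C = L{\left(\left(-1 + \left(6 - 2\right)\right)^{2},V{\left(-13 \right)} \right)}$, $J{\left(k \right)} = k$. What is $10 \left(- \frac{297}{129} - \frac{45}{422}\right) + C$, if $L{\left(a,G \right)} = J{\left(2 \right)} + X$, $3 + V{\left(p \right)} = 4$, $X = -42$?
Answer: $- \frac{581485}{9073} \approx -64.09$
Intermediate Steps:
$V{\left(p \right)} = 1$ ($V{\left(p \right)} = -3 + 4 = 1$)
$L{\left(a,G \right)} = -40$ ($L{\left(a,G \right)} = 2 - 42 = -40$)
$C = -40$
$10 \left(- \frac{297}{129} - \frac{45}{422}\right) + C = 10 \left(- \frac{297}{129} - \frac{45}{422}\right) - 40 = 10 \left(\left(-297\right) \frac{1}{129} - \frac{45}{422}\right) - 40 = 10 \left(- \frac{99}{43} - \frac{45}{422}\right) - 40 = 10 \left(- \frac{43713}{18146}\right) - 40 = - \frac{218565}{9073} - 40 = - \frac{581485}{9073}$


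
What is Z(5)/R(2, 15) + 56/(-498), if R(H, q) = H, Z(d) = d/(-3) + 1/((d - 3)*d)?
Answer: -1487/1660 ≈ -0.89578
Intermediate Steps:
Z(d) = -d/3 + 1/(d*(-3 + d)) (Z(d) = d*(-⅓) + 1/((-3 + d)*d) = -d/3 + 1/(d*(-3 + d)))
Z(5)/R(2, 15) + 56/(-498) = ((1 + 5² - ⅓*5³)/(5*(-3 + 5)))/2 + 56/(-498) = ((⅕)*(1 + 25 - ⅓*125)/2)*(½) + 56*(-1/498) = ((⅕)*(½)*(1 + 25 - 125/3))*(½) - 28/249 = ((⅕)*(½)*(-47/3))*(½) - 28/249 = -47/30*½ - 28/249 = -47/60 - 28/249 = -1487/1660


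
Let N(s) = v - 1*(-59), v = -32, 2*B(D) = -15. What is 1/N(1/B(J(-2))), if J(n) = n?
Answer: 1/27 ≈ 0.037037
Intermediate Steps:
B(D) = -15/2 (B(D) = (1/2)*(-15) = -15/2)
N(s) = 27 (N(s) = -32 - 1*(-59) = -32 + 59 = 27)
1/N(1/B(J(-2))) = 1/27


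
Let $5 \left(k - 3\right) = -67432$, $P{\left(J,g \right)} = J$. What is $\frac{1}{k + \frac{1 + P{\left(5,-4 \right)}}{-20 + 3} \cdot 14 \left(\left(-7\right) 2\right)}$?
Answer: $- \frac{85}{1140209} \approx -7.4548 \cdot 10^{-5}$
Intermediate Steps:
$k = - \frac{67417}{5}$ ($k = 3 + \frac{1}{5} \left(-67432\right) = 3 - \frac{67432}{5} = - \frac{67417}{5} \approx -13483.0$)
$\frac{1}{k + \frac{1 + P{\left(5,-4 \right)}}{-20 + 3} \cdot 14 \left(\left(-7\right) 2\right)} = \frac{1}{- \frac{67417}{5} + \frac{1 + 5}{-20 + 3} \cdot 14 \left(\left(-7\right) 2\right)} = \frac{1}{- \frac{67417}{5} + \frac{6}{-17} \cdot 14 \left(-14\right)} = \frac{1}{- \frac{67417}{5} + 6 \left(- \frac{1}{17}\right) 14 \left(-14\right)} = \frac{1}{- \frac{67417}{5} + \left(- \frac{6}{17}\right) 14 \left(-14\right)} = \frac{1}{- \frac{67417}{5} - - \frac{1176}{17}} = \frac{1}{- \frac{67417}{5} + \frac{1176}{17}} = \frac{1}{- \frac{1140209}{85}} = - \frac{85}{1140209}$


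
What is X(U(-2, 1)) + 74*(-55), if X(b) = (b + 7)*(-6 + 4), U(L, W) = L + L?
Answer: -4076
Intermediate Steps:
U(L, W) = 2*L
X(b) = -14 - 2*b (X(b) = (7 + b)*(-2) = -14 - 2*b)
X(U(-2, 1)) + 74*(-55) = (-14 - 4*(-2)) + 74*(-55) = (-14 - 2*(-4)) - 4070 = (-14 + 8) - 4070 = -6 - 4070 = -4076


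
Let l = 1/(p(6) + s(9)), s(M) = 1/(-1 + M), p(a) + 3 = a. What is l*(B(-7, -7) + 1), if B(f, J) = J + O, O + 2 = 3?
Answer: -8/5 ≈ -1.6000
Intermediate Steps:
O = 1 (O = -2 + 3 = 1)
p(a) = -3 + a
l = 8/25 (l = 1/((-3 + 6) + 1/(-1 + 9)) = 1/(3 + 1/8) = 1/(3 + ⅛) = 1/(25/8) = 8/25 ≈ 0.32000)
B(f, J) = 1 + J (B(f, J) = J + 1 = 1 + J)
l*(B(-7, -7) + 1) = 8*((1 - 7) + 1)/25 = 8*(-6 + 1)/25 = (8/25)*(-5) = -8/5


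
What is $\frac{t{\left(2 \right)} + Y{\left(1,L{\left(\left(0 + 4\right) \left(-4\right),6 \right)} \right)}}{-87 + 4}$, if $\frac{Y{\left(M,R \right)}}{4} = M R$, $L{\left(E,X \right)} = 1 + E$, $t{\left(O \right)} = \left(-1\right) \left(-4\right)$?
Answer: $\frac{56}{83} \approx 0.6747$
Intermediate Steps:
$t{\left(O \right)} = 4$
$Y{\left(M,R \right)} = 4 M R$
$\frac{t{\left(2 \right)} + Y{\left(1,L{\left(\left(0 + 4\right) \left(-4\right),6 \right)} \right)}}{-87 + 4} = \frac{4 + 4 \cdot 1 \left(1 + \left(0 + 4\right) \left(-4\right)\right)}{-87 + 4} = \frac{4 + 4 \cdot 1 \left(1 + 4 \left(-4\right)\right)}{-83} = \left(4 + 4 \cdot 1 \left(1 - 16\right)\right) \left(- \frac{1}{83}\right) = \left(4 + 4 \cdot 1 \left(-15\right)\right) \left(- \frac{1}{83}\right) = \left(4 - 60\right) \left(- \frac{1}{83}\right) = \left(-56\right) \left(- \frac{1}{83}\right) = \frac{56}{83}$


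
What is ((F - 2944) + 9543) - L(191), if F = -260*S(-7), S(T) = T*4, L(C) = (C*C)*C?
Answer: -6953992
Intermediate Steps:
L(C) = C³ (L(C) = C²*C = C³)
S(T) = 4*T
F = 7280 (F = -1040*(-7) = -260*(-28) = 7280)
((F - 2944) + 9543) - L(191) = ((7280 - 2944) + 9543) - 1*191³ = (4336 + 9543) - 1*6967871 = 13879 - 6967871 = -6953992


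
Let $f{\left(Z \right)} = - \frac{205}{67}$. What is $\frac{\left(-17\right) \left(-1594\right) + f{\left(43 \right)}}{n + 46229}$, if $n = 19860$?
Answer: $\frac{1815361}{4427963} \approx 0.40998$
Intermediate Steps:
$f{\left(Z \right)} = - \frac{205}{67}$ ($f{\left(Z \right)} = \left(-205\right) \frac{1}{67} = - \frac{205}{67}$)
$\frac{\left(-17\right) \left(-1594\right) + f{\left(43 \right)}}{n + 46229} = \frac{\left(-17\right) \left(-1594\right) - \frac{205}{67}}{19860 + 46229} = \frac{27098 - \frac{205}{67}}{66089} = \frac{1815361}{67} \cdot \frac{1}{66089} = \frac{1815361}{4427963}$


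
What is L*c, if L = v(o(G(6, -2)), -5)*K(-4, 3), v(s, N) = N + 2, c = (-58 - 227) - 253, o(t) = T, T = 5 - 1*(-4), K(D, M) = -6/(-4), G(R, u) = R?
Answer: 2421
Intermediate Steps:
K(D, M) = 3/2 (K(D, M) = -6*(-¼) = 3/2)
T = 9 (T = 5 + 4 = 9)
o(t) = 9
c = -538 (c = -285 - 253 = -538)
v(s, N) = 2 + N
L = -9/2 (L = (2 - 5)*(3/2) = -3*3/2 = -9/2 ≈ -4.5000)
L*c = -9/2*(-538) = 2421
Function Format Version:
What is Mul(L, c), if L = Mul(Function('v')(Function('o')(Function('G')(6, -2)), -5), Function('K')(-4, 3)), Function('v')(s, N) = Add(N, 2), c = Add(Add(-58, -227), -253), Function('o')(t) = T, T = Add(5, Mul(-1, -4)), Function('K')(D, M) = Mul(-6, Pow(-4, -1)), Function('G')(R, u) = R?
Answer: 2421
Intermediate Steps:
Function('K')(D, M) = Rational(3, 2) (Function('K')(D, M) = Mul(-6, Rational(-1, 4)) = Rational(3, 2))
T = 9 (T = Add(5, 4) = 9)
Function('o')(t) = 9
c = -538 (c = Add(-285, -253) = -538)
Function('v')(s, N) = Add(2, N)
L = Rational(-9, 2) (L = Mul(Add(2, -5), Rational(3, 2)) = Mul(-3, Rational(3, 2)) = Rational(-9, 2) ≈ -4.5000)
Mul(L, c) = Mul(Rational(-9, 2), -538) = 2421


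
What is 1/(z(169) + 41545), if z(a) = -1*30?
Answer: 1/41515 ≈ 2.4088e-5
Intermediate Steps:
z(a) = -30
1/(z(169) + 41545) = 1/(-30 + 41545) = 1/41515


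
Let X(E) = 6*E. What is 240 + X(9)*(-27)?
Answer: -1218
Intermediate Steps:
240 + X(9)*(-27) = 240 + (6*9)*(-27) = 240 + 54*(-27) = 240 - 1458 = -1218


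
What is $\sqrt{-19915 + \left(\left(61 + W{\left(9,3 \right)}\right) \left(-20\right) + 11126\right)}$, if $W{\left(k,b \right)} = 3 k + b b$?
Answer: $i \sqrt{10729} \approx 103.58 i$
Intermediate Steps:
$W{\left(k,b \right)} = b^{2} + 3 k$ ($W{\left(k,b \right)} = 3 k + b^{2} = b^{2} + 3 k$)
$\sqrt{-19915 + \left(\left(61 + W{\left(9,3 \right)}\right) \left(-20\right) + 11126\right)} = \sqrt{-19915 + \left(\left(61 + \left(3^{2} + 3 \cdot 9\right)\right) \left(-20\right) + 11126\right)} = \sqrt{-19915 + \left(\left(61 + \left(9 + 27\right)\right) \left(-20\right) + 11126\right)} = \sqrt{-19915 + \left(\left(61 + 36\right) \left(-20\right) + 11126\right)} = \sqrt{-19915 + \left(97 \left(-20\right) + 11126\right)} = \sqrt{-19915 + \left(-1940 + 11126\right)} = \sqrt{-19915 + 9186} = \sqrt{-10729} = i \sqrt{10729}$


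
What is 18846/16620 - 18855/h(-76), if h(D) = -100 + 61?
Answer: 17450283/36010 ≈ 484.60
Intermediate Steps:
h(D) = -39
18846/16620 - 18855/h(-76) = 18846/16620 - 18855/(-39) = 18846*(1/16620) - 18855*(-1/39) = 3141/2770 + 6285/13 = 17450283/36010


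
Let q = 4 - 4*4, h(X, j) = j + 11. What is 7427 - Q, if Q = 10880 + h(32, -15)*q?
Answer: -3501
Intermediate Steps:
h(X, j) = 11 + j
q = -12 (q = 4 - 16 = -12)
Q = 10928 (Q = 10880 + (11 - 15)*(-12) = 10880 - 4*(-12) = 10880 + 48 = 10928)
7427 - Q = 7427 - 1*10928 = 7427 - 10928 = -3501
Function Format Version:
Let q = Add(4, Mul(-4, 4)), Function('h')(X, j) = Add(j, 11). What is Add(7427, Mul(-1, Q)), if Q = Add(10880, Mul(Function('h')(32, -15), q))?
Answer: -3501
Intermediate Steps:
Function('h')(X, j) = Add(11, j)
q = -12 (q = Add(4, -16) = -12)
Q = 10928 (Q = Add(10880, Mul(Add(11, -15), -12)) = Add(10880, Mul(-4, -12)) = Add(10880, 48) = 10928)
Add(7427, Mul(-1, Q)) = Add(7427, Mul(-1, 10928)) = Add(7427, -10928) = -3501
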